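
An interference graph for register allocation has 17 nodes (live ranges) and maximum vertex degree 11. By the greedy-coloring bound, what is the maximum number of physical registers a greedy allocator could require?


Greedy coloring never needs more than (max_degree + 1) colors: when coloring a vertex, at most max_degree neighbors are already colored.
Upper bound = 11 + 1 = 12

12


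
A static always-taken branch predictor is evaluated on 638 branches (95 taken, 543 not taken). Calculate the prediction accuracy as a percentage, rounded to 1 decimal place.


Predictor: always-taken
Correct predictions = 95
Accuracy = 95 / 638 * 100 = 14.9%

14.9


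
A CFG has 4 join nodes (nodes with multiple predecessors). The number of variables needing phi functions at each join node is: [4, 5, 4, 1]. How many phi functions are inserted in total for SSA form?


Total phi functions = sum of phi functions at each join node
= 4 + 5 + 4 + 1 = 14

14


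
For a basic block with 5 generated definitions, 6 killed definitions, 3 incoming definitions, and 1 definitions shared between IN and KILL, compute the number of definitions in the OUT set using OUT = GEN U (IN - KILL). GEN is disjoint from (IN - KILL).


IN - KILL: 3 - 1 = 2 surviving definitions
OUT = GEN + surviving = 5 + 2 = 7

7


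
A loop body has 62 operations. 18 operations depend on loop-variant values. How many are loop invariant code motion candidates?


Invariant candidates = total - loop-dependent
= 62 - 18 = 44

44


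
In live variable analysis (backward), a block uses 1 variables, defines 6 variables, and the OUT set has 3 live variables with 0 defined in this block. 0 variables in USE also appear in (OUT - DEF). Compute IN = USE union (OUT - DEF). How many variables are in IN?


OUT - DEF: 3 - 0 = 3
|IN| = |USE| + |OUT - DEF| - |USE ∩ (OUT - DEF)| = 1 + 3 - 0 = 4

4


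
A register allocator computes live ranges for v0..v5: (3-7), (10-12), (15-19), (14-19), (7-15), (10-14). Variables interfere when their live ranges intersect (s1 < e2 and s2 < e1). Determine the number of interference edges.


Check all pairs for overlapping intervals.
Two intervals (s1,e1) and (s2,e2) overlap if s1 < e2 and s2 < e1.
v0 (3-7) vs v1..v5: overlaps none -> 0
v1 (10-12) vs v2..v5: overlaps v4, v5 -> 2
v2 (15-19) vs v3..v5: overlaps v3 -> 1
v3 (14-19) vs v4..v5: overlaps v4 -> 1
v4 (7-15) vs v5: overlaps v5 -> 1
Total overlapping pairs = 0 + 2 + 1 + 1 + 1 = 5

5


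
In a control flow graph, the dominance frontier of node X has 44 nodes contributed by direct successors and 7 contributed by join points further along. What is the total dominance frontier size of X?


DF(X) = direct successor contributions + join point contributions
= 44 + 7 = 51

51


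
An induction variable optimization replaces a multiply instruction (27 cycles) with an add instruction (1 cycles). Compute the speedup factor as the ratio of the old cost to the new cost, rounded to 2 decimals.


Ratio = mult_cost / add_cost = 27 / 1 = 27.0

27.0


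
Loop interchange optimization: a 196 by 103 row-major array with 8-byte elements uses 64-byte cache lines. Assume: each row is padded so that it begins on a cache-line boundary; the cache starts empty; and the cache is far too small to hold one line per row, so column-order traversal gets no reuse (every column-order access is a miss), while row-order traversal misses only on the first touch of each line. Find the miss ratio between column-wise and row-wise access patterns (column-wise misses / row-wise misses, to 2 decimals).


Each row occupies 103 * 8 = 824 bytes and starts on a line boundary, so it spans ceil(824 / 64) = 13 cache lines.
Row-major traversal misses (one per line touched): 196 * ceil(103 * 8 / 64) = 2548
Column-major traversal misses (no reuse, every access misses): 196 * 103 = 20188
Ratio = 20188 / 2548 = 7.92

7.92


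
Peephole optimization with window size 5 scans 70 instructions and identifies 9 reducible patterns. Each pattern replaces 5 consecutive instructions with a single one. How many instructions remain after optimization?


Each match removes 4 instructions.
Total removed = 9 * 4 = 36
Remaining = 70 - 36 = 34

34


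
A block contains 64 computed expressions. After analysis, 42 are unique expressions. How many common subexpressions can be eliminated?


CSE count = total expressions - unique expressions
= 64 - 42 = 22

22


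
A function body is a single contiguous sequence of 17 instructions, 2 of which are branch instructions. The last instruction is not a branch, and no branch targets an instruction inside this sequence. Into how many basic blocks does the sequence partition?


With no in-sequence branch targets, the leaders are the first instruction plus the instruction after each branch.
Number of basic blocks = branches + 1
= 2 + 1 = 3

3


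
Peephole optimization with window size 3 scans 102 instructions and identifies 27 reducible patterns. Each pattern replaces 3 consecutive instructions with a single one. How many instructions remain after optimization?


Each match removes 2 instructions.
Total removed = 27 * 2 = 54
Remaining = 102 - 54 = 48

48


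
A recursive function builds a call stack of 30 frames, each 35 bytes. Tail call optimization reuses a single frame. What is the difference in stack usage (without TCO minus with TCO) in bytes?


Without TCO: 30 * 35 = 1050 bytes
With TCO: reuse 1 frame = 35 bytes
Savings = 1050 - 35 = 1015

1015


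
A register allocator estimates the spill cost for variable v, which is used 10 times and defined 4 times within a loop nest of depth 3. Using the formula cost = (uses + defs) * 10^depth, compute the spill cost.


uses + defs = 10 + 4 = 14
10^3 = 1000
Spill cost = 14 * 1000 = 14000

14000


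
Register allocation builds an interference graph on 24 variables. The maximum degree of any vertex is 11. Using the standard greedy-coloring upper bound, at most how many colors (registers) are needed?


Greedy coloring never needs more than (max_degree + 1) colors: when coloring a vertex, at most max_degree neighbors are already colored.
Upper bound = 11 + 1 = 12

12


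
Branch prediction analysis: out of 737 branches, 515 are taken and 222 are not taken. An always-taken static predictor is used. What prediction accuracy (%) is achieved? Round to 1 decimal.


Predictor: always-taken
Correct predictions = 515
Accuracy = 515 / 737 * 100 = 69.9%

69.9


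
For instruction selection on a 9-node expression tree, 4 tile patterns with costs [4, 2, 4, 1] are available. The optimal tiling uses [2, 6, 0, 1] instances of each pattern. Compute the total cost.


Total cost = sum(count_i * cost_i)
= 2*4 + 6*2 + 0*4 + 1*1
= 21

21


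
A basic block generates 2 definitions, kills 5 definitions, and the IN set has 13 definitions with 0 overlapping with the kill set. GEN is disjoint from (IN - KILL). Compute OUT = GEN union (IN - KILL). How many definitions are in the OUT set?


IN - KILL: 13 - 0 = 13 surviving definitions
OUT = GEN + surviving = 2 + 13 = 15

15


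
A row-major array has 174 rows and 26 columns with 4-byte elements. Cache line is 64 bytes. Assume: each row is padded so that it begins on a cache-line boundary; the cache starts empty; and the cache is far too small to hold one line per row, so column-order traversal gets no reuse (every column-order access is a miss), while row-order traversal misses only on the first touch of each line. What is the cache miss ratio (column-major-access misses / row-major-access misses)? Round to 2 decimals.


Each row occupies 26 * 4 = 104 bytes and starts on a line boundary, so it spans ceil(104 / 64) = 2 cache lines.
Row-major traversal misses (one per line touched): 174 * ceil(26 * 4 / 64) = 348
Column-major traversal misses (no reuse, every access misses): 174 * 26 = 4524
Ratio = 4524 / 348 = 13.0

13.0


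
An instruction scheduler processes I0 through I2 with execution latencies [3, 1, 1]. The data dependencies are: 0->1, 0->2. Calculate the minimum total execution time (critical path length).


Compute longest path through dependency graph: dist(Ik) = max over predecessors of dist + latency(Ik).
dist(I0) = latency 3 = 3
dist(I1) = dist(I0) + 1 = 3 + 1 = 4
dist(I2) = dist(I0) + 1 = 3 + 1 = 4
Critical path = max dist = 4

4


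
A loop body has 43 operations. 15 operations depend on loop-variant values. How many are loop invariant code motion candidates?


Invariant candidates = total - loop-dependent
= 43 - 15 = 28

28


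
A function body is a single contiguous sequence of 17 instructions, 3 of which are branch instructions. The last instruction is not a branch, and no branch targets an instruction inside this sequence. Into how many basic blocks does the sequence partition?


With no in-sequence branch targets, the leaders are the first instruction plus the instruction after each branch.
Number of basic blocks = branches + 1
= 3 + 1 = 4

4


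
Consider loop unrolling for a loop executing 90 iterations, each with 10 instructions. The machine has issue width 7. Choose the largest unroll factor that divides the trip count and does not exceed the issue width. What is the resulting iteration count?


Largest divisor of 90 <= 7 is 6
New iterations = 90 / 6 = 15

15


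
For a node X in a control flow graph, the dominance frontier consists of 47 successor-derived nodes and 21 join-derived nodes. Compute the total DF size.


DF(X) = direct successor contributions + join point contributions
= 47 + 21 = 68

68


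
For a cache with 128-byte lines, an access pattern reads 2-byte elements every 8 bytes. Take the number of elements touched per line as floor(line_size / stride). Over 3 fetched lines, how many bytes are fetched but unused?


Elements per line = floor(128 / 8) = 16
Bytes used per line = 16 * 2 = 32
Wasted per line = 128 - 32 = 96
Total wasted = 96 * 3 = 288

288


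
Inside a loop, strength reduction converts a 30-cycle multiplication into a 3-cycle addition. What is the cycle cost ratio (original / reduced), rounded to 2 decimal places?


Ratio = mult_cost / add_cost = 30 / 3 = 10.0

10.0


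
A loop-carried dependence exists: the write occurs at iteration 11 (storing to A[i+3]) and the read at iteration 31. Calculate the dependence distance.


Distance = read iteration - write iteration
= 31 - 11 = 20

20


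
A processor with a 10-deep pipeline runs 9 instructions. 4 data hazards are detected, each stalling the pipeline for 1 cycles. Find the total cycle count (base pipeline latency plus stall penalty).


Base cycles = 10 + 9 - 1 = 18
Total stalls = 4 * 1 = 4
Total = 18 + 4 = 22

22


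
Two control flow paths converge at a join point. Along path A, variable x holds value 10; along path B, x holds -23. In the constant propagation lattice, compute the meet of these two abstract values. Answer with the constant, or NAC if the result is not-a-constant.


Meet operation: if both paths give the same constant, result is that constant; if they differ, result is NAC (not-a-constant).
Path A: 10, Path B: -23 -> differ
Result: not-a-constant -> NAC

NAC


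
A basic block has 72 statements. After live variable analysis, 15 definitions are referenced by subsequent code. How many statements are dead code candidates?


Dead code = total statements - live definitions
= 72 - 15 = 57

57


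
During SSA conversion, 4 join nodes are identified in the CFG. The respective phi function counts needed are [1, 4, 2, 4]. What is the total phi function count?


Total phi functions = sum of phi functions at each join node
= 1 + 4 + 2 + 4 = 11

11


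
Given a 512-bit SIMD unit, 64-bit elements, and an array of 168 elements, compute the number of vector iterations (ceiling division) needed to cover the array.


Width = 512 / 64 = 8 elements per vector op
Iterations = ceil(168 / 8) = 21

21


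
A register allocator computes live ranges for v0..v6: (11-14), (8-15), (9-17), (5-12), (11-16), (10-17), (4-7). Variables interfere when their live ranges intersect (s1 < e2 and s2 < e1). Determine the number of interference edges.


Check all pairs for overlapping intervals.
Two intervals (s1,e1) and (s2,e2) overlap if s1 < e2 and s2 < e1.
v0 (11-14) vs v1..v6: overlaps v1, v2, v3, v4, v5 -> 5
v1 (8-15) vs v2..v6: overlaps v2, v3, v4, v5 -> 4
v2 (9-17) vs v3..v6: overlaps v3, v4, v5 -> 3
v3 (5-12) vs v4..v6: overlaps v4, v5, v6 -> 3
v4 (11-16) vs v5..v6: overlaps v5 -> 1
v5 (10-17) vs v6: overlaps none -> 0
Total overlapping pairs = 5 + 4 + 3 + 3 + 1 + 0 = 16

16


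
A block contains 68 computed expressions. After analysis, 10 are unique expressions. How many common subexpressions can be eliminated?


CSE count = total expressions - unique expressions
= 68 - 10 = 58

58


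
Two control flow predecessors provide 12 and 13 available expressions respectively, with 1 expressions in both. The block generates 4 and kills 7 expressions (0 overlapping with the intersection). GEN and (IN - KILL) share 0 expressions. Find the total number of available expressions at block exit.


IN = intersection of predecessors = 1
IN - KILL = 1 - 0 = 1
|OUT| = |GEN| + |IN - KILL| - |GEN ∩ (IN - KILL)| = 4 + 1 - 0 = 5

5


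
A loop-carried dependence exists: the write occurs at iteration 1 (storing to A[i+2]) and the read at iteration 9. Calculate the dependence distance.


Distance = read iteration - write iteration
= 9 - 1 = 8

8


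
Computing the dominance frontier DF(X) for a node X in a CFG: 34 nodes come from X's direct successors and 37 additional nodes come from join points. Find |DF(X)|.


DF(X) = direct successor contributions + join point contributions
= 34 + 37 = 71

71


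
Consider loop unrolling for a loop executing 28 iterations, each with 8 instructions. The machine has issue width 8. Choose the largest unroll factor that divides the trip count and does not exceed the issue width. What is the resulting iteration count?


Largest divisor of 28 <= 8 is 7
New iterations = 28 / 7 = 4

4


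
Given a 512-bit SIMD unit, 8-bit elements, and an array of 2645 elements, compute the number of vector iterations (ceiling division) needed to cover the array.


Width = 512 / 8 = 64 elements per vector op
Iterations = ceil(2645 / 64) = 42

42


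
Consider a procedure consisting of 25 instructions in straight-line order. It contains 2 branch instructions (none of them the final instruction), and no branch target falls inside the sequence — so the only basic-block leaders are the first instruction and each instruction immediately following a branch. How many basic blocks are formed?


With no in-sequence branch targets, the leaders are the first instruction plus the instruction after each branch.
Number of basic blocks = branches + 1
= 2 + 1 = 3

3


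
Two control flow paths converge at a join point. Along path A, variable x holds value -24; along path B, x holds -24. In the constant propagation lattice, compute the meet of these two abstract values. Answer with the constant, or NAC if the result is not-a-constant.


Meet operation: if both paths give the same constant, result is that constant; if they differ, result is NAC (not-a-constant).
Path A: -24, Path B: -24 -> equal
Result: constant -> -24

-24


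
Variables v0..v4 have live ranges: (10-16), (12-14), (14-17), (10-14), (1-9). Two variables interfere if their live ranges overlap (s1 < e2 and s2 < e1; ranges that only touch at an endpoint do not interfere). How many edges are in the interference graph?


Check all pairs for overlapping intervals.
Two intervals (s1,e1) and (s2,e2) overlap if s1 < e2 and s2 < e1.
v0 (10-16) vs v1..v4: overlaps v1, v2, v3 -> 3
v1 (12-14) vs v2..v4: overlaps v3 -> 1
v2 (14-17) vs v3..v4: overlaps none -> 0
v3 (10-14) vs v4: overlaps none -> 0
Total overlapping pairs = 3 + 1 + 0 + 0 = 4

4


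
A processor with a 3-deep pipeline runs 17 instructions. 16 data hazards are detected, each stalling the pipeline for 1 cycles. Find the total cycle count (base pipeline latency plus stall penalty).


Base cycles = 3 + 17 - 1 = 19
Total stalls = 16 * 1 = 16
Total = 19 + 16 = 35

35


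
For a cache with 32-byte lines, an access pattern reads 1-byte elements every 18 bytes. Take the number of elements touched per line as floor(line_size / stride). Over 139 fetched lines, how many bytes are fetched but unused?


Elements per line = floor(32 / 18) = 1
Bytes used per line = 1 * 1 = 1
Wasted per line = 32 - 1 = 31
Total wasted = 31 * 139 = 4309

4309


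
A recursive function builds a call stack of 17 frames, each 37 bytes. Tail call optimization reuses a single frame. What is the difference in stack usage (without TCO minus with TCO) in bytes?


Without TCO: 17 * 37 = 629 bytes
With TCO: reuse 1 frame = 37 bytes
Savings = 629 - 37 = 592

592


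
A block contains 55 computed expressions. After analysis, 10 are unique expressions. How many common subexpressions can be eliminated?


CSE count = total expressions - unique expressions
= 55 - 10 = 45

45


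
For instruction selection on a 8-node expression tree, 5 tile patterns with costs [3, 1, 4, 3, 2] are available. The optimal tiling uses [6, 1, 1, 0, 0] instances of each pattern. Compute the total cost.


Total cost = sum(count_i * cost_i)
= 6*3 + 1*1 + 1*4 + 0*3 + 0*2
= 23

23


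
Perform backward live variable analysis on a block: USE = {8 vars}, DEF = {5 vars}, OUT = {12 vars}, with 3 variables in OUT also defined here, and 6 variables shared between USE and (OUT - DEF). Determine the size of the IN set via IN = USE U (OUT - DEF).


OUT - DEF: 12 - 3 = 9
|IN| = |USE| + |OUT - DEF| - |USE ∩ (OUT - DEF)| = 8 + 9 - 6 = 11

11


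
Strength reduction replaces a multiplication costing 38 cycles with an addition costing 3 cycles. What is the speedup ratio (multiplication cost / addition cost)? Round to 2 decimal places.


Ratio = mult_cost / add_cost = 38 / 3 = 12.67

12.67


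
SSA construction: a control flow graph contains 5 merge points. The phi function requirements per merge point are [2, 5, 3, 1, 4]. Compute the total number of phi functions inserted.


Total phi functions = sum of phi functions at each join node
= 2 + 5 + 3 + 1 + 4 = 15

15


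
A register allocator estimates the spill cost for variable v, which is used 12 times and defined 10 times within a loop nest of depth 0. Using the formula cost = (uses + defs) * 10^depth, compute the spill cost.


uses + defs = 12 + 10 = 22
10^0 = 1
Spill cost = 22 * 1 = 22

22


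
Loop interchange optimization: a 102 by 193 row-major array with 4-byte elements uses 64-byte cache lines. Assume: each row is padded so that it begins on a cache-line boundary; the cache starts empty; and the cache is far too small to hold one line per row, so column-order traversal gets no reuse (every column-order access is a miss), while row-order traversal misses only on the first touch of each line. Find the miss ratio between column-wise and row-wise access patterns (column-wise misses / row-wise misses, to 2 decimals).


Each row occupies 193 * 4 = 772 bytes and starts on a line boundary, so it spans ceil(772 / 64) = 13 cache lines.
Row-major traversal misses (one per line touched): 102 * ceil(193 * 4 / 64) = 1326
Column-major traversal misses (no reuse, every access misses): 102 * 193 = 19686
Ratio = 19686 / 1326 = 14.85

14.85


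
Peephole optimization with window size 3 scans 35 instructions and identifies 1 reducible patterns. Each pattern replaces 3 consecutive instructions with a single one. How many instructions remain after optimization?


Each match removes 2 instructions.
Total removed = 1 * 2 = 2
Remaining = 35 - 2 = 33

33


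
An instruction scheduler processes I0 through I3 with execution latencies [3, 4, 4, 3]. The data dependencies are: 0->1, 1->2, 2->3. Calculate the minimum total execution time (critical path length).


Compute longest path through dependency graph: dist(Ik) = max over predecessors of dist + latency(Ik).
dist(I0) = latency 3 = 3
dist(I1) = dist(I0) + 4 = 3 + 4 = 7
dist(I2) = dist(I1) + 4 = 7 + 4 = 11
dist(I3) = dist(I2) + 3 = 11 + 3 = 14
Critical path = max dist = 14

14


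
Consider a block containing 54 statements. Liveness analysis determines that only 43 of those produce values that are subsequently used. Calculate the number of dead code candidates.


Dead code = total statements - live definitions
= 54 - 43 = 11

11


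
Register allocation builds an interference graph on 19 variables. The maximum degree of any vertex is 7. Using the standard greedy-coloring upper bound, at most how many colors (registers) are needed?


Greedy coloring never needs more than (max_degree + 1) colors: when coloring a vertex, at most max_degree neighbors are already colored.
Upper bound = 7 + 1 = 8

8


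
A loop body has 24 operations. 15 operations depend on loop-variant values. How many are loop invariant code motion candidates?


Invariant candidates = total - loop-dependent
= 24 - 15 = 9

9


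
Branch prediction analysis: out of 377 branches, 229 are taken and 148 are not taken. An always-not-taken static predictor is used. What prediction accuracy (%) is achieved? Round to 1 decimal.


Predictor: always-not-taken
Correct predictions = 148
Accuracy = 148 / 377 * 100 = 39.3%

39.3


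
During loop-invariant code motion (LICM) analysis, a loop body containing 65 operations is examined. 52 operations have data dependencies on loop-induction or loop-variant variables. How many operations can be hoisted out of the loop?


Invariant candidates = total - loop-dependent
= 65 - 52 = 13

13


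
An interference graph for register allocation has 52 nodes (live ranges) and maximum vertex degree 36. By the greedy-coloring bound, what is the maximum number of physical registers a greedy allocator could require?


Greedy coloring never needs more than (max_degree + 1) colors: when coloring a vertex, at most max_degree neighbors are already colored.
Upper bound = 36 + 1 = 37

37


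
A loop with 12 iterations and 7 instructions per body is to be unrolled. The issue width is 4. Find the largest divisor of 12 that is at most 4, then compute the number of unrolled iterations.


Largest divisor of 12 <= 4 is 4
New iterations = 12 / 4 = 3

3


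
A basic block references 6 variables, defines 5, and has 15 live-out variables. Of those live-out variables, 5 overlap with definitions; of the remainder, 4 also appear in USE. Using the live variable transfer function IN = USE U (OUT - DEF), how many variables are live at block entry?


OUT - DEF: 15 - 5 = 10
|IN| = |USE| + |OUT - DEF| - |USE ∩ (OUT - DEF)| = 6 + 10 - 4 = 12

12


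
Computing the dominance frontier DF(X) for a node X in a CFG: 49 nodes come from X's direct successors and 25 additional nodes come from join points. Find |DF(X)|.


DF(X) = direct successor contributions + join point contributions
= 49 + 25 = 74

74


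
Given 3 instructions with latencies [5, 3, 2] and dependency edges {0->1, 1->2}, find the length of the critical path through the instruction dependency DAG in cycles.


Compute longest path through dependency graph: dist(Ik) = max over predecessors of dist + latency(Ik).
dist(I0) = latency 5 = 5
dist(I1) = dist(I0) + 3 = 5 + 3 = 8
dist(I2) = dist(I1) + 2 = 8 + 2 = 10
Critical path = max dist = 10

10


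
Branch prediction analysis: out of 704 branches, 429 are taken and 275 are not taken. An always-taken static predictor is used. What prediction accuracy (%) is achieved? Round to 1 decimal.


Predictor: always-taken
Correct predictions = 429
Accuracy = 429 / 704 * 100 = 60.9%

60.9


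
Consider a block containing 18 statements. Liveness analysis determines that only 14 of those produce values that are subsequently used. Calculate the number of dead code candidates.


Dead code = total statements - live definitions
= 18 - 14 = 4

4


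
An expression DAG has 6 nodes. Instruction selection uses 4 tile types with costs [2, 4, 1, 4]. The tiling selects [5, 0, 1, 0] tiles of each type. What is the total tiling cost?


Total cost = sum(count_i * cost_i)
= 5*2 + 0*4 + 1*1 + 0*4
= 11

11


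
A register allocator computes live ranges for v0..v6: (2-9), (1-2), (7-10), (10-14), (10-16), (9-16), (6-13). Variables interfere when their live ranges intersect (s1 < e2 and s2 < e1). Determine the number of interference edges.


Check all pairs for overlapping intervals.
Two intervals (s1,e1) and (s2,e2) overlap if s1 < e2 and s2 < e1.
v0 (2-9) vs v1..v6: overlaps v2, v6 -> 2
v1 (1-2) vs v2..v6: overlaps none -> 0
v2 (7-10) vs v3..v6: overlaps v5, v6 -> 2
v3 (10-14) vs v4..v6: overlaps v4, v5, v6 -> 3
v4 (10-16) vs v5..v6: overlaps v5, v6 -> 2
v5 (9-16) vs v6: overlaps v6 -> 1
Total overlapping pairs = 2 + 0 + 2 + 3 + 2 + 1 = 10

10


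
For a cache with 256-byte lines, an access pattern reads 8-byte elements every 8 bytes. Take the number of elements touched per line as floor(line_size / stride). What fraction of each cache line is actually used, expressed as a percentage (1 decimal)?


Elements per cache line = floor(256 / 8) = 32
Bytes used = 32 * 8 = 256
Utilization = 256 / 256 * 100 = 100.0%

100.0


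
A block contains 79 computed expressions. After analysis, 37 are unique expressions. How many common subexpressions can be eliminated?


CSE count = total expressions - unique expressions
= 79 - 37 = 42

42


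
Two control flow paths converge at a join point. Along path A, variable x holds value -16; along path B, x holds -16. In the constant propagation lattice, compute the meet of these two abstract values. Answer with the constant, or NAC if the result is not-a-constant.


Meet operation: if both paths give the same constant, result is that constant; if they differ, result is NAC (not-a-constant).
Path A: -16, Path B: -16 -> equal
Result: constant -> -16

-16


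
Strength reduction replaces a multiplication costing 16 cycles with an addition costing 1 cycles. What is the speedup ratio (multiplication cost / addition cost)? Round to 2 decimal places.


Ratio = mult_cost / add_cost = 16 / 1 = 16.0

16.0


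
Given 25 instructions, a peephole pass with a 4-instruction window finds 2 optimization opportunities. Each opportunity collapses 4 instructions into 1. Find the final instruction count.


Each match removes 3 instructions.
Total removed = 2 * 3 = 6
Remaining = 25 - 6 = 19

19


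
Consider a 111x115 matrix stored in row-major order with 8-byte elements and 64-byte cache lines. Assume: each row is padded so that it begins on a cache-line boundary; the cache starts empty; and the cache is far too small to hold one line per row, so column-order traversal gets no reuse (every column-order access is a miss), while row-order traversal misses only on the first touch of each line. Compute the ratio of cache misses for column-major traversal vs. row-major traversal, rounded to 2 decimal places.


Each row occupies 115 * 8 = 920 bytes and starts on a line boundary, so it spans ceil(920 / 64) = 15 cache lines.
Row-major traversal misses (one per line touched): 111 * ceil(115 * 8 / 64) = 1665
Column-major traversal misses (no reuse, every access misses): 111 * 115 = 12765
Ratio = 12765 / 1665 = 7.67

7.67


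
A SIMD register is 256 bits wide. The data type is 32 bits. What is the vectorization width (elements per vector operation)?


Width = SIMD bits / data type bits
= 256 / 32 = 8

8


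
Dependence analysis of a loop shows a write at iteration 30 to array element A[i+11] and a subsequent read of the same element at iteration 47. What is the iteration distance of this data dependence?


Distance = read iteration - write iteration
= 47 - 30 = 17

17


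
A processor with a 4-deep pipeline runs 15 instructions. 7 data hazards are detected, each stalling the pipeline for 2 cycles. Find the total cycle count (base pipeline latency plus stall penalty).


Base cycles = 4 + 15 - 1 = 18
Total stalls = 7 * 2 = 14
Total = 18 + 14 = 32

32


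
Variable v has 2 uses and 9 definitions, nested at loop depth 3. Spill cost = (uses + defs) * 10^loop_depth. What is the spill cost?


uses + defs = 2 + 9 = 11
10^3 = 1000
Spill cost = 11 * 1000 = 11000

11000


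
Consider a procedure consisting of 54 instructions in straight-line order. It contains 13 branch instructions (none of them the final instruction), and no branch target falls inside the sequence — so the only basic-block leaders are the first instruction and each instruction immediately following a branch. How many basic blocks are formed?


With no in-sequence branch targets, the leaders are the first instruction plus the instruction after each branch.
Number of basic blocks = branches + 1
= 13 + 1 = 14

14


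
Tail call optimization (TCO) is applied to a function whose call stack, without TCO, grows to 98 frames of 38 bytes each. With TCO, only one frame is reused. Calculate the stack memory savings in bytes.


Without TCO: 98 * 38 = 3724 bytes
With TCO: reuse 1 frame = 38 bytes
Savings = 3724 - 38 = 3686

3686


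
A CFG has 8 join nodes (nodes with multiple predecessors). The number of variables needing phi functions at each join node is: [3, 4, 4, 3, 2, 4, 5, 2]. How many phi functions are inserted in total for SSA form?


Total phi functions = sum of phi functions at each join node
= 3 + 4 + 4 + 3 + 2 + 4 + 5 + 2 = 27

27


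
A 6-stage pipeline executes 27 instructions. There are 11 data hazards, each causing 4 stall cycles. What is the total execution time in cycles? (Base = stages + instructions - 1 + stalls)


Base cycles = 6 + 27 - 1 = 32
Total stalls = 11 * 4 = 44
Total = 32 + 44 = 76

76


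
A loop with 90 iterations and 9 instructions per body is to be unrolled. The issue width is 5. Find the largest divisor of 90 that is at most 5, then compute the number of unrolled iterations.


Largest divisor of 90 <= 5 is 5
New iterations = 90 / 5 = 18

18


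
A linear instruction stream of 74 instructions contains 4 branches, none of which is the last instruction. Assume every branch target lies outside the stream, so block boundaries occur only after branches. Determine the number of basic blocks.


With no in-sequence branch targets, the leaders are the first instruction plus the instruction after each branch.
Number of basic blocks = branches + 1
= 4 + 1 = 5

5


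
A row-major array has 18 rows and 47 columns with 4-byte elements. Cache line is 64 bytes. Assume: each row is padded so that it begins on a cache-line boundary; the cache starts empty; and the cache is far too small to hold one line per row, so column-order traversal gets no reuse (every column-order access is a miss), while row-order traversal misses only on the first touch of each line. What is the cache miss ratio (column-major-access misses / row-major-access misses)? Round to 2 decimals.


Each row occupies 47 * 4 = 188 bytes and starts on a line boundary, so it spans ceil(188 / 64) = 3 cache lines.
Row-major traversal misses (one per line touched): 18 * ceil(47 * 4 / 64) = 54
Column-major traversal misses (no reuse, every access misses): 18 * 47 = 846
Ratio = 846 / 54 = 15.67

15.67


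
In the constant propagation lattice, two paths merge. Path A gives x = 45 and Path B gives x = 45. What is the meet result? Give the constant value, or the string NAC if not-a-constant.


Meet operation: if both paths give the same constant, result is that constant; if they differ, result is NAC (not-a-constant).
Path A: 45, Path B: 45 -> equal
Result: constant -> 45

45


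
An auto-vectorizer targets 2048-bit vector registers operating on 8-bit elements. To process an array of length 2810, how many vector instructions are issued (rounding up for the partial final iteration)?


Width = 2048 / 8 = 256 elements per vector op
Iterations = ceil(2810 / 256) = 11

11


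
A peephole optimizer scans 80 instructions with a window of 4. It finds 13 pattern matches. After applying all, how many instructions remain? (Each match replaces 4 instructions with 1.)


Each match removes 3 instructions.
Total removed = 13 * 3 = 39
Remaining = 80 - 39 = 41

41


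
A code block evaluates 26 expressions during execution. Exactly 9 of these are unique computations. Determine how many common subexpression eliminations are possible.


CSE count = total expressions - unique expressions
= 26 - 9 = 17

17


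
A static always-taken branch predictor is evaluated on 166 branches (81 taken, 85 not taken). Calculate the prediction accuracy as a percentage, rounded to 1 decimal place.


Predictor: always-taken
Correct predictions = 81
Accuracy = 81 / 166 * 100 = 48.8%

48.8


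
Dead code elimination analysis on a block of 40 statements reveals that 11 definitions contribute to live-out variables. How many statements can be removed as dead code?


Dead code = total statements - live definitions
= 40 - 11 = 29

29


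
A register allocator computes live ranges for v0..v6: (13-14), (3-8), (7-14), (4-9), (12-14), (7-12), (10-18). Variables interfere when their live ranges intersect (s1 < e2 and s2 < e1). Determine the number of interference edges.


Check all pairs for overlapping intervals.
Two intervals (s1,e1) and (s2,e2) overlap if s1 < e2 and s2 < e1.
v0 (13-14) vs v1..v6: overlaps v2, v4, v6 -> 3
v1 (3-8) vs v2..v6: overlaps v2, v3, v5 -> 3
v2 (7-14) vs v3..v6: overlaps v3, v4, v5, v6 -> 4
v3 (4-9) vs v4..v6: overlaps v5 -> 1
v4 (12-14) vs v5..v6: overlaps v6 -> 1
v5 (7-12) vs v6: overlaps v6 -> 1
Total overlapping pairs = 3 + 3 + 4 + 1 + 1 + 1 = 13

13


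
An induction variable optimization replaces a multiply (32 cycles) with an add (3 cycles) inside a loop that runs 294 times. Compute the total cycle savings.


Per-iteration saving = 32 - 3 = 29
Total saved = 294 * 29 = 8526

8526


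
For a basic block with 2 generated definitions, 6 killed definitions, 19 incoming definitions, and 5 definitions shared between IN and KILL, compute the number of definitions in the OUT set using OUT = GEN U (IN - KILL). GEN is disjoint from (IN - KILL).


IN - KILL: 19 - 5 = 14 surviving definitions
OUT = GEN + surviving = 2 + 14 = 16

16


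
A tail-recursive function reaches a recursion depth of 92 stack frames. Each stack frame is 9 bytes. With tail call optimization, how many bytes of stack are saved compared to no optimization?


Without TCO: 92 * 9 = 828 bytes
With TCO: reuse 1 frame = 9 bytes
Savings = 828 - 9 = 819

819


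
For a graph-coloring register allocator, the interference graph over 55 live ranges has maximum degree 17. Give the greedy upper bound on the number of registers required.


Greedy coloring never needs more than (max_degree + 1) colors: when coloring a vertex, at most max_degree neighbors are already colored.
Upper bound = 17 + 1 = 18

18


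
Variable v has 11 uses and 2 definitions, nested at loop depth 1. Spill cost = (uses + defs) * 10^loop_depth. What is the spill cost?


uses + defs = 11 + 2 = 13
10^1 = 10
Spill cost = 13 * 10 = 130

130


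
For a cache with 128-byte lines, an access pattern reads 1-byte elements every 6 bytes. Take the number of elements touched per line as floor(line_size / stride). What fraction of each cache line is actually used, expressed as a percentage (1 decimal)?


Elements per cache line = floor(128 / 6) = 21
Bytes used = 21 * 1 = 21
Utilization = 21 / 128 * 100 = 16.4%

16.4


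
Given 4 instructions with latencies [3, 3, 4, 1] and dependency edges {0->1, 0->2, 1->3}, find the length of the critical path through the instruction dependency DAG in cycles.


Compute longest path through dependency graph: dist(Ik) = max over predecessors of dist + latency(Ik).
dist(I0) = latency 3 = 3
dist(I1) = dist(I0) + 3 = 3 + 3 = 6
dist(I2) = dist(I0) + 4 = 3 + 4 = 7
dist(I3) = dist(I1) + 1 = 6 + 1 = 7
Critical path = max dist = 7

7


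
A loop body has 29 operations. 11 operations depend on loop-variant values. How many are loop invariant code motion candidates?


Invariant candidates = total - loop-dependent
= 29 - 11 = 18

18


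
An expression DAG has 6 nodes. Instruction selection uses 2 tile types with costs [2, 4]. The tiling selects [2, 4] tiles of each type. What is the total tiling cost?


Total cost = sum(count_i * cost_i)
= 2*2 + 4*4
= 20

20


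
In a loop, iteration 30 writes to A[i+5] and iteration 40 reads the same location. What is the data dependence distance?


Distance = read iteration - write iteration
= 40 - 30 = 10

10


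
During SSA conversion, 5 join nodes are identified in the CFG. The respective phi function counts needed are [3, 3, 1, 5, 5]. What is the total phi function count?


Total phi functions = sum of phi functions at each join node
= 3 + 3 + 1 + 5 + 5 = 17

17


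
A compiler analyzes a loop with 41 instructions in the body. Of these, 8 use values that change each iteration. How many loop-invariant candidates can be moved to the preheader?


Invariant candidates = total - loop-dependent
= 41 - 8 = 33

33


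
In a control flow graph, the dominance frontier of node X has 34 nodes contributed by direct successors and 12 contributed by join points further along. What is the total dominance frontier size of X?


DF(X) = direct successor contributions + join point contributions
= 34 + 12 = 46

46


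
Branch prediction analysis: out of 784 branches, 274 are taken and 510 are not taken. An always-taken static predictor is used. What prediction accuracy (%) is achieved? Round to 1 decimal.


Predictor: always-taken
Correct predictions = 274
Accuracy = 274 / 784 * 100 = 34.9%

34.9


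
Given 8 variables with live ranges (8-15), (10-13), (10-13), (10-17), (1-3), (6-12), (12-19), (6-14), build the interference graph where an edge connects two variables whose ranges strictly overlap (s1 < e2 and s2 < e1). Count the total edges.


Check all pairs for overlapping intervals.
Two intervals (s1,e1) and (s2,e2) overlap if s1 < e2 and s2 < e1.
v0 (8-15) vs v1..v7: overlaps v1, v2, v3, v5, v6, v7 -> 6
v1 (10-13) vs v2..v7: overlaps v2, v3, v5, v6, v7 -> 5
v2 (10-13) vs v3..v7: overlaps v3, v5, v6, v7 -> 4
v3 (10-17) vs v4..v7: overlaps v5, v6, v7 -> 3
v4 (1-3) vs v5..v7: overlaps none -> 0
v5 (6-12) vs v6..v7: overlaps v7 -> 1
v6 (12-19) vs v7: overlaps v7 -> 1
Total overlapping pairs = 6 + 5 + 4 + 3 + 0 + 1 + 1 = 20

20


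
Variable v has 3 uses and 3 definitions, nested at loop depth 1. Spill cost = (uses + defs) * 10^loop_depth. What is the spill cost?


uses + defs = 3 + 3 = 6
10^1 = 10
Spill cost = 6 * 10 = 60

60


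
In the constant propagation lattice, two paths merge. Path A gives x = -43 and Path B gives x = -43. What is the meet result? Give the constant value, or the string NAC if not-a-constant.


Meet operation: if both paths give the same constant, result is that constant; if they differ, result is NAC (not-a-constant).
Path A: -43, Path B: -43 -> equal
Result: constant -> -43

-43


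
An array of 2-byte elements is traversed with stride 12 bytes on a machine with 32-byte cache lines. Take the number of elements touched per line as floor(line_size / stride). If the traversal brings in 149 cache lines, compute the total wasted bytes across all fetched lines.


Elements per line = floor(32 / 12) = 2
Bytes used per line = 2 * 2 = 4
Wasted per line = 32 - 4 = 28
Total wasted = 28 * 149 = 4172

4172


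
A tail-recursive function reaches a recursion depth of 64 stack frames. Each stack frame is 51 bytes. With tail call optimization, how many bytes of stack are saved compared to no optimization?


Without TCO: 64 * 51 = 3264 bytes
With TCO: reuse 1 frame = 51 bytes
Savings = 3264 - 51 = 3213

3213


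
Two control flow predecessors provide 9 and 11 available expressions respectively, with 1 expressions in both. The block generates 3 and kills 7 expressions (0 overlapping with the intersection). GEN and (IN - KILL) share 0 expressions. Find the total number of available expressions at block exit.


IN = intersection of predecessors = 1
IN - KILL = 1 - 0 = 1
|OUT| = |GEN| + |IN - KILL| - |GEN ∩ (IN - KILL)| = 3 + 1 - 0 = 4

4
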